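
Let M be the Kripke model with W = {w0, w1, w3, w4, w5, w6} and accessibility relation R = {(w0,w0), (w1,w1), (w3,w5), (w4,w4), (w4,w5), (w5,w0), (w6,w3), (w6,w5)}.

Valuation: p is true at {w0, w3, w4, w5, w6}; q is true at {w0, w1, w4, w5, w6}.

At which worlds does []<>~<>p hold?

w0: successors {w0}; <>~<>p there: w0:F. ✗
w1: successors {w1}; <>~<>p there: w1:T. ✓
w3: successors {w5}; <>~<>p there: w5:F. ✗
w4: successors {w4, w5}; <>~<>p there: w4:F, w5:F. ✗
w5: successors {w0}; <>~<>p there: w0:F. ✗
w6: successors {w3, w5}; <>~<>p there: w3:F, w5:F. ✗

{w1}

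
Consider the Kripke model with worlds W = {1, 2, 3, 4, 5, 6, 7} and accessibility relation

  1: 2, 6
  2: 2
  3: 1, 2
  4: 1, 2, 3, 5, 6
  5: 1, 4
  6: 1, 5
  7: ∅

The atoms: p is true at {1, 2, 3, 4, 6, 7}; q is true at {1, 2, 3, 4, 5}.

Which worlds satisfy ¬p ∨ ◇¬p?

1: ¬p is F, ◇¬p is F. ✗
2: ¬p is F, ◇¬p is F. ✗
3: ¬p is F, ◇¬p is F. ✗
4: ¬p is F, ◇¬p is T. ✓
5: ¬p is T, ◇¬p is F. ✓
6: ¬p is F, ◇¬p is T. ✓
7: ¬p is F, ◇¬p is F. ✗

{4, 5, 6}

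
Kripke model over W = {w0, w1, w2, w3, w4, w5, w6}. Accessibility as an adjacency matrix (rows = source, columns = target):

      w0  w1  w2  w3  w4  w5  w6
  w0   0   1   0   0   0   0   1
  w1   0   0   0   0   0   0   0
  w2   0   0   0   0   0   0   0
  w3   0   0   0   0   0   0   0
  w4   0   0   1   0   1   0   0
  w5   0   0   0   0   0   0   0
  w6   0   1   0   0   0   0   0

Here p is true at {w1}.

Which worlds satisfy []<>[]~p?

w0: successors {w1, w6}; <>[]~p there: w1:F, w6:T. ✗
w1: no successors, so []<>[]~p holds vacuously. ✓
w2: no successors, so []<>[]~p holds vacuously. ✓
w3: no successors, so []<>[]~p holds vacuously. ✓
w4: successors {w2, w4}; <>[]~p there: w2:F, w4:T. ✗
w5: no successors, so []<>[]~p holds vacuously. ✓
w6: successors {w1}; <>[]~p there: w1:F. ✗

{w1, w2, w3, w5}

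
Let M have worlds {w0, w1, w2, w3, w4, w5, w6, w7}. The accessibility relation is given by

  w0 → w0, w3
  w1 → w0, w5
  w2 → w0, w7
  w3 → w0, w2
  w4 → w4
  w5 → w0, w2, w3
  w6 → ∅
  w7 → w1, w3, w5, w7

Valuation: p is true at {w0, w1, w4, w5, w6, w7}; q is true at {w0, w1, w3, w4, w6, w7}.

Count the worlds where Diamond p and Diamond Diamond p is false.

1

w0: Diamond p is T, Diamond Diamond p is T. ✓
w1: Diamond p is T, Diamond Diamond p is T. ✓
w2: Diamond p is T, Diamond Diamond p is T. ✓
w3: Diamond p is T, Diamond Diamond p is T. ✓
w4: Diamond p is T, Diamond Diamond p is T. ✓
w5: Diamond p is T, Diamond Diamond p is T. ✓
w6: Diamond p is F, Diamond Diamond p is F. ✗
w7: Diamond p is T, Diamond Diamond p is T. ✓
Satisfying worlds: {w0, w1, w2, w3, w4, w5, w7}.
So Diamond p and Diamond Diamond p fails at the other 1 world.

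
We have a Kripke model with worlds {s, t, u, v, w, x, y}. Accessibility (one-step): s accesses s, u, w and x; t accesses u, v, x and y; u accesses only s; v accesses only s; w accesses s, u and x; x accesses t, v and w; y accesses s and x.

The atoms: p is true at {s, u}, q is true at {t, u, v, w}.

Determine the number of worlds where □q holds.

1

s: successors {s, u, w, x}; q there: s:F, u:T, w:T, x:F. ✗
t: successors {u, v, x, y}; q there: u:T, v:T, x:F, y:F. ✗
u: successors {s}; q there: s:F. ✗
v: successors {s}; q there: s:F. ✗
w: successors {s, u, x}; q there: s:F, u:T, x:F. ✗
x: successors {t, v, w}; q there: t:T, v:T, w:T. ✓
y: successors {s, x}; q there: s:F, x:F. ✗
Satisfying worlds: {x}.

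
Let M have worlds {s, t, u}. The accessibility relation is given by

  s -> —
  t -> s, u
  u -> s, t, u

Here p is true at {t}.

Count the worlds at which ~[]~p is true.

1

s: []~p is T. ✗
t: []~p is T. ✗
u: []~p is F. ✓
Satisfying worlds: {u}.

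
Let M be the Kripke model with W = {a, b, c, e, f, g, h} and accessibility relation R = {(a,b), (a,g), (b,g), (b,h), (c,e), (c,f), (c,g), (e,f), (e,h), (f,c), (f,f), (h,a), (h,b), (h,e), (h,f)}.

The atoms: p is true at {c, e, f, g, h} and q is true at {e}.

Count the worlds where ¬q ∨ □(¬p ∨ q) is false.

a: ¬q is T, □(¬p ∨ q) is F. ✓
b: ¬q is T, □(¬p ∨ q) is F. ✓
c: ¬q is T, □(¬p ∨ q) is F. ✓
e: ¬q is F, □(¬p ∨ q) is F. ✗
f: ¬q is T, □(¬p ∨ q) is F. ✓
g: ¬q is T, □(¬p ∨ q) is T. ✓
h: ¬q is T, □(¬p ∨ q) is F. ✓
Satisfying worlds: {a, b, c, f, g, h}.
So ¬q ∨ □(¬p ∨ q) fails at the other 1 world.

1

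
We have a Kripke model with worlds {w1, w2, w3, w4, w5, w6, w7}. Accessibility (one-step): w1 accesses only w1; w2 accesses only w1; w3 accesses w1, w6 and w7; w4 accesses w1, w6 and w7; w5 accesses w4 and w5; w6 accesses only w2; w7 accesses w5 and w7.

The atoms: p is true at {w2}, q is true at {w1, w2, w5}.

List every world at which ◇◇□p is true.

w1: successors {w1}; ◇□p there: w1:F. ✗
w2: successors {w1}; ◇□p there: w1:F. ✗
w3: successors {w1, w6, w7}; ◇□p there: w1:F, w6:F, w7:F. ✗
w4: successors {w1, w6, w7}; ◇□p there: w1:F, w6:F, w7:F. ✗
w5: successors {w4, w5}; ◇□p there: w4:T, w5:F. ✓
w6: successors {w2}; ◇□p there: w2:F. ✗
w7: successors {w5, w7}; ◇□p there: w5:F, w7:F. ✗

{w5}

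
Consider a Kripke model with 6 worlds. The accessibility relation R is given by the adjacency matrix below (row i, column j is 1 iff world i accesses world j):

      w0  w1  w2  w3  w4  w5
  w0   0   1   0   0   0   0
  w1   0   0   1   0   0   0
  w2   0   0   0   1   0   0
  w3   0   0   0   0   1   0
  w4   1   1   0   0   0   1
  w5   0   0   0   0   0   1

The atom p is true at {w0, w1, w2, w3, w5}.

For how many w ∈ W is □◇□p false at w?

1

w0: successors {w1}; ◇□p there: w1:T. ✓
w1: successors {w2}; ◇□p there: w2:F. ✗
w2: successors {w3}; ◇□p there: w3:T. ✓
w3: successors {w4}; ◇□p there: w4:T. ✓
w4: successors {w0, w1, w5}; ◇□p there: w0:T, w1:T, w5:T. ✓
w5: successors {w5}; ◇□p there: w5:T. ✓
Satisfying worlds: {w0, w2, w3, w4, w5}.
So □◇□p fails at the other 1 world.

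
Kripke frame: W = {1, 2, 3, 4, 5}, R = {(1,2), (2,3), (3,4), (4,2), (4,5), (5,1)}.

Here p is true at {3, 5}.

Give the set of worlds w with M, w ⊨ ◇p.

{2, 4}

1: successors {2}; p there: 2:F. ✗
2: successors {3}; p there: 3:T. ✓
3: successors {4}; p there: 4:F. ✗
4: successors {2, 5}; p there: 2:F, 5:T. ✓
5: successors {1}; p there: 1:F. ✗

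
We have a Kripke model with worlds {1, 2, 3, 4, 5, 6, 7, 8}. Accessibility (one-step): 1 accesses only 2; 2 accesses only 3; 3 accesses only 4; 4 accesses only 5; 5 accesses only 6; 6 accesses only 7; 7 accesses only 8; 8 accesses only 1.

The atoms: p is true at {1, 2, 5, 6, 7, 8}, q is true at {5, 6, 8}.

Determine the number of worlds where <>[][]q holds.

1: successors {2}; [][]q there: 2:F. ✗
2: successors {3}; [][]q there: 3:T. ✓
3: successors {4}; [][]q there: 4:T. ✓
4: successors {5}; [][]q there: 5:F. ✗
5: successors {6}; [][]q there: 6:T. ✓
6: successors {7}; [][]q there: 7:F. ✗
7: successors {8}; [][]q there: 8:F. ✗
8: successors {1}; [][]q there: 1:F. ✗
Satisfying worlds: {2, 3, 5}.

3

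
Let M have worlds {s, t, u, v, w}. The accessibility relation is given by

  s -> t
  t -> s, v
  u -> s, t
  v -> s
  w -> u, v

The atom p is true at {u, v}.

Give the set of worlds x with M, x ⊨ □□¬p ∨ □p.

{t, v, w}

s: □□¬p is F, □p is F. ✗
t: □□¬p is T, □p is F. ✓
u: □□¬p is F, □p is F. ✗
v: □□¬p is T, □p is F. ✓
w: □□¬p is T, □p is T. ✓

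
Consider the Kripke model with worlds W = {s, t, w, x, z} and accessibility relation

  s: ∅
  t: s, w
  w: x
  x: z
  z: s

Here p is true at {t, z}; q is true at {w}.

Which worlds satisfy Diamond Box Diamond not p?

s: no successors, so Diamond Box Diamond not p fails. ✗
t: successors {s, w}; Box Diamond not p there: s:T, w:F. ✓
w: successors {x}; Box Diamond not p there: x:T. ✓
x: successors {z}; Box Diamond not p there: z:F. ✗
z: successors {s}; Box Diamond not p there: s:T. ✓

{t, w, z}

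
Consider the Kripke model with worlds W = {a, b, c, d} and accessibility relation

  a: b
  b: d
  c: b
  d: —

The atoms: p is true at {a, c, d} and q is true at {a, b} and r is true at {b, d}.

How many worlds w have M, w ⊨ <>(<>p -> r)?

a: successors {b}; <>p -> r there: b:T. ✓
b: successors {d}; <>p -> r there: d:T. ✓
c: successors {b}; <>p -> r there: b:T. ✓
d: no successors, so <>(<>p -> r) fails. ✗
Satisfying worlds: {a, b, c}.

3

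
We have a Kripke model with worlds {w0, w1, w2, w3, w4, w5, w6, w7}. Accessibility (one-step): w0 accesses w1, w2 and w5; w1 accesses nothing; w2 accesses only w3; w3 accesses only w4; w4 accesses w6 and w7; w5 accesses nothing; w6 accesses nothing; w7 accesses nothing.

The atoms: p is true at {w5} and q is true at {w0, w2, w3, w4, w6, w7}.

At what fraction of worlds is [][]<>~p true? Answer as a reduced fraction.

w0: successors {w1, w2, w5}; []<>~p there: w1:T, w2:T, w5:T. ✓
w1: no successors, so [][]<>~p holds vacuously. ✓
w2: successors {w3}; []<>~p there: w3:T. ✓
w3: successors {w4}; []<>~p there: w4:F. ✗
w4: successors {w6, w7}; []<>~p there: w6:T, w7:T. ✓
w5: no successors, so [][]<>~p holds vacuously. ✓
w6: no successors, so [][]<>~p holds vacuously. ✓
w7: no successors, so [][]<>~p holds vacuously. ✓
That's 7 of 8 worlds, so 7/8.

7/8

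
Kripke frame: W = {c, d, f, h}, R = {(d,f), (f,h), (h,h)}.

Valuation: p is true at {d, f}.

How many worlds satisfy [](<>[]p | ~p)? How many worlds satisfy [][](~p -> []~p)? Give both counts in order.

For [](<>[]p | ~p):
c: no successors, so [](<>[]p | ~p) holds vacuously. ✓
d: successors {f}; <>[]p | ~p there: f:F. ✗
f: successors {h}; <>[]p | ~p there: h:T. ✓
h: successors {h}; <>[]p | ~p there: h:T. ✓
— 3 worlds.
For [][](~p -> []~p):
c: no successors, so [][](~p -> []~p) holds vacuously. ✓
d: successors {f}; [](~p -> []~p) there: f:T. ✓
f: successors {h}; [](~p -> []~p) there: h:T. ✓
h: successors {h}; [](~p -> []~p) there: h:T. ✓
— 4 worlds.

3 and 4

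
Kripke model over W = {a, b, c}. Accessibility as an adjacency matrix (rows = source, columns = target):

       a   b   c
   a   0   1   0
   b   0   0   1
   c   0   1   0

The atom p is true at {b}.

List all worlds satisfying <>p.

{a, c}

a: successors {b}; p there: b:T. ✓
b: successors {c}; p there: c:F. ✗
c: successors {b}; p there: b:T. ✓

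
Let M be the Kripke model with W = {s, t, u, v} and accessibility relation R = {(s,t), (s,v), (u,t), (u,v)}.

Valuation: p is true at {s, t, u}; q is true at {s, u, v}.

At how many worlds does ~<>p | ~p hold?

2

s: ~<>p is F, ~p is F. ✗
t: ~<>p is T, ~p is F. ✓
u: ~<>p is F, ~p is F. ✗
v: ~<>p is T, ~p is T. ✓
Satisfying worlds: {t, v}.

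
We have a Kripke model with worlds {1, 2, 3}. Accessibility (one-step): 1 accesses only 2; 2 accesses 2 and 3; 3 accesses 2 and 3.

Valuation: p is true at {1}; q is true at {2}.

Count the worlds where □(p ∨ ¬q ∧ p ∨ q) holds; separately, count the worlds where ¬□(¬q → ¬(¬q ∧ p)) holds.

For □(p ∨ ¬q ∧ p ∨ q):
1: successors {2}; p ∨ ¬q ∧ p ∨ q there: 2:T. ✓
2: successors {2, 3}; p ∨ ¬q ∧ p ∨ q there: 2:T, 3:F. ✗
3: successors {2, 3}; p ∨ ¬q ∧ p ∨ q there: 2:T, 3:F. ✗
— 1 world.
For ¬□(¬q → ¬(¬q ∧ p)):
1: □(¬q → ¬(¬q ∧ p)) is T. ✗
2: □(¬q → ¬(¬q ∧ p)) is T. ✗
3: □(¬q → ¬(¬q ∧ p)) is T. ✗
— 0 worlds.

1 and 0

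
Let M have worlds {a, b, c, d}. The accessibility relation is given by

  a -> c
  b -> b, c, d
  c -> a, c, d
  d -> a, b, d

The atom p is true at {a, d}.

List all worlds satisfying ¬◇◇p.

a: ◇◇p is T. ✗
b: ◇◇p is T. ✗
c: ◇◇p is T. ✗
d: ◇◇p is T. ✗

∅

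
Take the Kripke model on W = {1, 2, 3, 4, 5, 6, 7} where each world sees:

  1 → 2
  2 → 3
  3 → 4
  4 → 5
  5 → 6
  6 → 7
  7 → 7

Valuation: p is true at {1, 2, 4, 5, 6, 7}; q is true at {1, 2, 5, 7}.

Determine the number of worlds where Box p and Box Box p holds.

1: Box p is T, Box Box p is F. ✗
2: Box p is F, Box Box p is T. ✗
3: Box p is T, Box Box p is T. ✓
4: Box p is T, Box Box p is T. ✓
5: Box p is T, Box Box p is T. ✓
6: Box p is T, Box Box p is T. ✓
7: Box p is T, Box Box p is T. ✓
Satisfying worlds: {3, 4, 5, 6, 7}.

5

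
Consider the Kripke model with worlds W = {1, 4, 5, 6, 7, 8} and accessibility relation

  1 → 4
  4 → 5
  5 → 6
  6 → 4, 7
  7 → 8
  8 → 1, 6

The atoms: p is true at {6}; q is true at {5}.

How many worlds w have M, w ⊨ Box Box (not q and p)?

1: successors {4}; Box (not q and p) there: 4:F. ✗
4: successors {5}; Box (not q and p) there: 5:T. ✓
5: successors {6}; Box (not q and p) there: 6:F. ✗
6: successors {4, 7}; Box (not q and p) there: 4:F, 7:F. ✗
7: successors {8}; Box (not q and p) there: 8:F. ✗
8: successors {1, 6}; Box (not q and p) there: 1:F, 6:F. ✗
Satisfying worlds: {4}.

1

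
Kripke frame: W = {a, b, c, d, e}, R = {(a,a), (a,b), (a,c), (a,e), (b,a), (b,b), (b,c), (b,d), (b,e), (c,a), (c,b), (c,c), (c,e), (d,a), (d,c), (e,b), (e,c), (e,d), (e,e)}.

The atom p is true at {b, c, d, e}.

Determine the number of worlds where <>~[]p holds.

a: successors {a, b, c, e}; ~[]p there: a:T, b:T, c:T, e:F. ✓
b: successors {a, b, c, d, e}; ~[]p there: a:T, b:T, c:T, d:T, e:F. ✓
c: successors {a, b, c, e}; ~[]p there: a:T, b:T, c:T, e:F. ✓
d: successors {a, c}; ~[]p there: a:T, c:T. ✓
e: successors {b, c, d, e}; ~[]p there: b:T, c:T, d:T, e:F. ✓
Satisfying worlds: {a, b, c, d, e}.

5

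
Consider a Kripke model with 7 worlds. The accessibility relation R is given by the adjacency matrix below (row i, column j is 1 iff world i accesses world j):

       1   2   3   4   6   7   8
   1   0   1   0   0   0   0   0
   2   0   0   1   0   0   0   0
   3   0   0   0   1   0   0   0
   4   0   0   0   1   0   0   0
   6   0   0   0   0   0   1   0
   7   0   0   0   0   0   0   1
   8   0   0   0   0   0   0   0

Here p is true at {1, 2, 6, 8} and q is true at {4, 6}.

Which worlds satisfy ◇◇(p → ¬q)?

{1, 2, 3, 4, 6}

1: successors {2}; ◇(p → ¬q) there: 2:T. ✓
2: successors {3}; ◇(p → ¬q) there: 3:T. ✓
3: successors {4}; ◇(p → ¬q) there: 4:T. ✓
4: successors {4}; ◇(p → ¬q) there: 4:T. ✓
6: successors {7}; ◇(p → ¬q) there: 7:T. ✓
7: successors {8}; ◇(p → ¬q) there: 8:F. ✗
8: no successors, so ◇◇(p → ¬q) fails. ✗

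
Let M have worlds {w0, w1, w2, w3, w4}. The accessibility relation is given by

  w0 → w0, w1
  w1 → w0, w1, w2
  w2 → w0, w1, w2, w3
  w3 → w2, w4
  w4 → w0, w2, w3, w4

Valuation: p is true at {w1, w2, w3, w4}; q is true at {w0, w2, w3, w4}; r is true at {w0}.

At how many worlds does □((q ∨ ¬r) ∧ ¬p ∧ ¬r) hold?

0

w0: successors {w0, w1}; (q ∨ ¬r) ∧ ¬p ∧ ¬r there: w0:F, w1:F. ✗
w1: successors {w0, w1, w2}; (q ∨ ¬r) ∧ ¬p ∧ ¬r there: w0:F, w1:F, w2:F. ✗
w2: successors {w0, w1, w2, w3}; (q ∨ ¬r) ∧ ¬p ∧ ¬r there: w0:F, w1:F, w2:F, w3:F. ✗
w3: successors {w2, w4}; (q ∨ ¬r) ∧ ¬p ∧ ¬r there: w2:F, w4:F. ✗
w4: successors {w0, w2, w3, w4}; (q ∨ ¬r) ∧ ¬p ∧ ¬r there: w0:F, w2:F, w3:F, w4:F. ✗
Satisfying worlds: ∅.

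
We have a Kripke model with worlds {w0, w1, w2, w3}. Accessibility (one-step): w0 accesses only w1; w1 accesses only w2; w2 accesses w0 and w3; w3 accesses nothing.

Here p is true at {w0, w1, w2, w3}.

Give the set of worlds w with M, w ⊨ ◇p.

w0: successors {w1}; p there: w1:T. ✓
w1: successors {w2}; p there: w2:T. ✓
w2: successors {w0, w3}; p there: w0:T, w3:T. ✓
w3: no successors, so ◇p fails. ✗

{w0, w1, w2}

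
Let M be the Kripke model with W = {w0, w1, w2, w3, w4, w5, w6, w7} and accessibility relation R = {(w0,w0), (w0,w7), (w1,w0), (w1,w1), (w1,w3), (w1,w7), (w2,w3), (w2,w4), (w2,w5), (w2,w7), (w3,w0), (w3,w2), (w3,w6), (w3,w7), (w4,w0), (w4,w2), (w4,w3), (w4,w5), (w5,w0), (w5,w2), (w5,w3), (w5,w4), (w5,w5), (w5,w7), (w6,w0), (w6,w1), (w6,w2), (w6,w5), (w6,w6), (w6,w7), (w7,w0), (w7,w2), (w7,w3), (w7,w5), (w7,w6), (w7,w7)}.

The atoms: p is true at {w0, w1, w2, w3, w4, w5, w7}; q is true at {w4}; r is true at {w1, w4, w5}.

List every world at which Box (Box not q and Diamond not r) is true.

{w0, w1}

w0: successors {w0, w7}; Box not q and Diamond not r there: w0:T, w7:T. ✓
w1: successors {w0, w1, w3, w7}; Box not q and Diamond not r there: w0:T, w1:T, w3:T, w7:T. ✓
w2: successors {w3, w4, w5, w7}; Box not q and Diamond not r there: w3:T, w4:T, w5:F, w7:T. ✗
w3: successors {w0, w2, w6, w7}; Box not q and Diamond not r there: w0:T, w2:F, w6:T, w7:T. ✗
w4: successors {w0, w2, w3, w5}; Box not q and Diamond not r there: w0:T, w2:F, w3:T, w5:F. ✗
w5: successors {w0, w2, w3, w4, w5, w7}; Box not q and Diamond not r there: w0:T, w2:F, w3:T, w4:T, w5:F, w7:T. ✗
w6: successors {w0, w1, w2, w5, w6, w7}; Box not q and Diamond not r there: w0:T, w1:T, w2:F, w5:F, w6:T, w7:T. ✗
w7: successors {w0, w2, w3, w5, w6, w7}; Box not q and Diamond not r there: w0:T, w2:F, w3:T, w5:F, w6:T, w7:T. ✗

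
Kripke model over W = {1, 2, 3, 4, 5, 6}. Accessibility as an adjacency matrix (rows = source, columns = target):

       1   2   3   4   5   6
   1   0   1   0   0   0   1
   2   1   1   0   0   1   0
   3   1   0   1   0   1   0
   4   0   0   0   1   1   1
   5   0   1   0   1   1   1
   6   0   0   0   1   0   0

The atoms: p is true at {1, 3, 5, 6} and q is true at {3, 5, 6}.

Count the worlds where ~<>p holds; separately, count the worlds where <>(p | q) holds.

For ~<>p:
1: <>p is T. ✗
2: <>p is T. ✗
3: <>p is T. ✗
4: <>p is T. ✗
5: <>p is T. ✗
6: <>p is F. ✓
— 1 world.
For <>(p | q):
1: successors {2, 6}; p | q there: 2:F, 6:T. ✓
2: successors {1, 2, 5}; p | q there: 1:T, 2:F, 5:T. ✓
3: successors {1, 3, 5}; p | q there: 1:T, 3:T, 5:T. ✓
4: successors {4, 5, 6}; p | q there: 4:F, 5:T, 6:T. ✓
5: successors {2, 4, 5, 6}; p | q there: 2:F, 4:F, 5:T, 6:T. ✓
6: successors {4}; p | q there: 4:F. ✗
— 5 worlds.

1 and 5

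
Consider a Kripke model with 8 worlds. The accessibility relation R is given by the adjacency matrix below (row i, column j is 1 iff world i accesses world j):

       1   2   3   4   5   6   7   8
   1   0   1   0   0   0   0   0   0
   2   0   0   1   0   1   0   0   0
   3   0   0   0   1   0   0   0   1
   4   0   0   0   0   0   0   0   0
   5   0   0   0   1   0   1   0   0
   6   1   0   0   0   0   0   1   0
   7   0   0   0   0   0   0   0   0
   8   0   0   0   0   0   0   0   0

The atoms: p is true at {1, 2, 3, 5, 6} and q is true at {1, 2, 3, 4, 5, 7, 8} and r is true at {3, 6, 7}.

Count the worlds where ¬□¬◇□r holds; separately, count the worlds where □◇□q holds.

2 and 5

For ¬□¬◇□r:
1: □¬◇□r is T. ✗
2: □¬◇□r is F. ✓
3: □¬◇□r is T. ✗
4: □¬◇□r is T. ✗
5: □¬◇□r is F. ✓
6: □¬◇□r is T. ✗
7: □¬◇□r is T. ✗
8: □¬◇□r is T. ✗
— 2 worlds.
For □◇□q:
1: successors {2}; ◇□q there: 2:T. ✓
2: successors {3, 5}; ◇□q there: 3:T, 5:T. ✓
3: successors {4, 8}; ◇□q there: 4:F, 8:F. ✗
4: no successors, so □◇□q holds vacuously. ✓
5: successors {4, 6}; ◇□q there: 4:F, 6:T. ✗
6: successors {1, 7}; ◇□q there: 1:T, 7:F. ✗
7: no successors, so □◇□q holds vacuously. ✓
8: no successors, so □◇□q holds vacuously. ✓
— 5 worlds.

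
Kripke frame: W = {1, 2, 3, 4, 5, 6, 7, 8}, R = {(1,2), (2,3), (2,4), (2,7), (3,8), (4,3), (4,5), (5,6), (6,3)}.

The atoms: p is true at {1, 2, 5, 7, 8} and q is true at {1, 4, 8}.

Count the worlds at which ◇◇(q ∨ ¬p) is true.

1: successors {2}; ◇(q ∨ ¬p) there: 2:T. ✓
2: successors {3, 4, 7}; ◇(q ∨ ¬p) there: 3:T, 4:T, 7:F. ✓
3: successors {8}; ◇(q ∨ ¬p) there: 8:F. ✗
4: successors {3, 5}; ◇(q ∨ ¬p) there: 3:T, 5:T. ✓
5: successors {6}; ◇(q ∨ ¬p) there: 6:T. ✓
6: successors {3}; ◇(q ∨ ¬p) there: 3:T. ✓
7: no successors, so ◇◇(q ∨ ¬p) fails. ✗
8: no successors, so ◇◇(q ∨ ¬p) fails. ✗
Satisfying worlds: {1, 2, 4, 5, 6}.

5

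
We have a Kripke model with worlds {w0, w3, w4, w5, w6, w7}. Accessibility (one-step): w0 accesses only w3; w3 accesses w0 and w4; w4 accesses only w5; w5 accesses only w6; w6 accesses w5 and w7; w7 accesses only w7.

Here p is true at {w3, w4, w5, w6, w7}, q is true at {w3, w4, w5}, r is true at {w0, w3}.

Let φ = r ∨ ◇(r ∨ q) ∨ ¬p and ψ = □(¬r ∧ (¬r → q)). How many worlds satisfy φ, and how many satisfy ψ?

4 and 1

For r ∨ ◇(r ∨ q) ∨ ¬p:
w0: r is T, ◇(r ∨ q) ∨ ¬p is T. ✓
w3: r is T, ◇(r ∨ q) ∨ ¬p is T. ✓
w4: r is F, ◇(r ∨ q) ∨ ¬p is T. ✓
w5: r is F, ◇(r ∨ q) ∨ ¬p is F. ✗
w6: r is F, ◇(r ∨ q) ∨ ¬p is T. ✓
w7: r is F, ◇(r ∨ q) ∨ ¬p is F. ✗
— 4 worlds.
For □(¬r ∧ (¬r → q)):
w0: successors {w3}; ¬r ∧ (¬r → q) there: w3:F. ✗
w3: successors {w0, w4}; ¬r ∧ (¬r → q) there: w0:F, w4:T. ✗
w4: successors {w5}; ¬r ∧ (¬r → q) there: w5:T. ✓
w5: successors {w6}; ¬r ∧ (¬r → q) there: w6:F. ✗
w6: successors {w5, w7}; ¬r ∧ (¬r → q) there: w5:T, w7:F. ✗
w7: successors {w7}; ¬r ∧ (¬r → q) there: w7:F. ✗
— 1 world.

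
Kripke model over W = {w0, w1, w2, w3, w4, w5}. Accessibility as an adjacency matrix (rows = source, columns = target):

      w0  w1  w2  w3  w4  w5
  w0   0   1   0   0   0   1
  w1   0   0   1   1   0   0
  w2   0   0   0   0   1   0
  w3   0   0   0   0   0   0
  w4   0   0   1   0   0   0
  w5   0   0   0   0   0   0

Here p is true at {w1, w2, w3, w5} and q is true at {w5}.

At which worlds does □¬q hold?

{w1, w2, w3, w4, w5}

w0: successors {w1, w5}; ¬q there: w1:T, w5:F. ✗
w1: successors {w2, w3}; ¬q there: w2:T, w3:T. ✓
w2: successors {w4}; ¬q there: w4:T. ✓
w3: no successors, so □¬q holds vacuously. ✓
w4: successors {w2}; ¬q there: w2:T. ✓
w5: no successors, so □¬q holds vacuously. ✓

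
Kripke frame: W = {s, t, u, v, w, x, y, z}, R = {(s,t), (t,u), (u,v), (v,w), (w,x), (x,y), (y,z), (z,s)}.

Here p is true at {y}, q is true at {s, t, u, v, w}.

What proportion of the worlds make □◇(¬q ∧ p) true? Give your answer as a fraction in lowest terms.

s: successors {t}; ◇(¬q ∧ p) there: t:F. ✗
t: successors {u}; ◇(¬q ∧ p) there: u:F. ✗
u: successors {v}; ◇(¬q ∧ p) there: v:F. ✗
v: successors {w}; ◇(¬q ∧ p) there: w:F. ✗
w: successors {x}; ◇(¬q ∧ p) there: x:T. ✓
x: successors {y}; ◇(¬q ∧ p) there: y:F. ✗
y: successors {z}; ◇(¬q ∧ p) there: z:F. ✗
z: successors {s}; ◇(¬q ∧ p) there: s:F. ✗
That's 1 of 8 worlds, so 1/8.

1/8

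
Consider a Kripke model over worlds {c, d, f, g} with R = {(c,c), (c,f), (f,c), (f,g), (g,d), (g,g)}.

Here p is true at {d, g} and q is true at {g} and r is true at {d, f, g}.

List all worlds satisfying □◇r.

c: successors {c, f}; ◇r there: c:T, f:T. ✓
d: no successors, so □◇r holds vacuously. ✓
f: successors {c, g}; ◇r there: c:T, g:T. ✓
g: successors {d, g}; ◇r there: d:F, g:T. ✗

{c, d, f}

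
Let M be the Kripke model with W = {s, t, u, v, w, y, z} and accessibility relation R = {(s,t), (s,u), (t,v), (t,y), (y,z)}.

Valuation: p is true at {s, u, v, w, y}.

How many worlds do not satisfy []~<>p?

s: successors {t, u}; ~<>p there: t:F, u:T. ✗
t: successors {v, y}; ~<>p there: v:T, y:T. ✓
u: no successors, so []~<>p holds vacuously. ✓
v: no successors, so []~<>p holds vacuously. ✓
w: no successors, so []~<>p holds vacuously. ✓
y: successors {z}; ~<>p there: z:T. ✓
z: no successors, so []~<>p holds vacuously. ✓
Satisfying worlds: {t, u, v, w, y, z}.
So []~<>p fails at the other 1 world.

1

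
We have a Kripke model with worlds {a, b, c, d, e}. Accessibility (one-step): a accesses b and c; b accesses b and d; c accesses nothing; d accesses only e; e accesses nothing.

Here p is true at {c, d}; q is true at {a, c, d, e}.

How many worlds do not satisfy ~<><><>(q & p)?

a: <><><>(q & p) is T. ✗
b: <><><>(q & p) is T. ✗
c: <><><>(q & p) is F. ✓
d: <><><>(q & p) is F. ✓
e: <><><>(q & p) is F. ✓
Satisfying worlds: {c, d, e}.
So ~<><><>(q & p) fails at the other 2 worlds.

2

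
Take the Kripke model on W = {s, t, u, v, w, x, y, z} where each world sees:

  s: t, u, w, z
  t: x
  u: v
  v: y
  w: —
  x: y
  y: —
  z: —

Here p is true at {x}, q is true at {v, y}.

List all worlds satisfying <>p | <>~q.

s: <>p is F, <>~q is T. ✓
t: <>p is T, <>~q is T. ✓
u: <>p is F, <>~q is F. ✗
v: <>p is F, <>~q is F. ✗
w: <>p is F, <>~q is F. ✗
x: <>p is F, <>~q is F. ✗
y: <>p is F, <>~q is F. ✗
z: <>p is F, <>~q is F. ✗

{s, t}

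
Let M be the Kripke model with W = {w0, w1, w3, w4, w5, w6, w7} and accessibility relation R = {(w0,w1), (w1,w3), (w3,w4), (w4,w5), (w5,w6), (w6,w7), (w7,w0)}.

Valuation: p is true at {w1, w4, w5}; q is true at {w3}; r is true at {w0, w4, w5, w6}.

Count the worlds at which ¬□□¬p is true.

w0: □□¬p is T. ✗
w1: □□¬p is F. ✓
w3: □□¬p is F. ✓
w4: □□¬p is T. ✗
w5: □□¬p is T. ✗
w6: □□¬p is T. ✗
w7: □□¬p is F. ✓
Satisfying worlds: {w1, w3, w7}.

3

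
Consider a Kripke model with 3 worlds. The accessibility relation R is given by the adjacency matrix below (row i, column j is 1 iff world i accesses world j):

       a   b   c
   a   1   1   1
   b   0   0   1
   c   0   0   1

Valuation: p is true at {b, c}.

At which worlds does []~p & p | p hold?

a: []~p & p is F, p is F. ✗
b: []~p & p is F, p is T. ✓
c: []~p & p is F, p is T. ✓

{b, c}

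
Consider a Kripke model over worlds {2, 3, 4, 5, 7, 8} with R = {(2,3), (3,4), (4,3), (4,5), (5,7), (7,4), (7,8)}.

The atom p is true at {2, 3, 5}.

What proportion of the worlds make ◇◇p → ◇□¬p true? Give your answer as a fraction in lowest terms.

2: ◇◇p is F, ◇□¬p is T. ✓
3: ◇◇p is T, ◇□¬p is F. ✗
4: ◇◇p is F, ◇□¬p is T. ✓
5: ◇◇p is F, ◇□¬p is T. ✓
7: ◇◇p is T, ◇□¬p is T. ✓
8: ◇◇p is F, ◇□¬p is F. ✓
That's 5 of 6 worlds, so 5/6.

5/6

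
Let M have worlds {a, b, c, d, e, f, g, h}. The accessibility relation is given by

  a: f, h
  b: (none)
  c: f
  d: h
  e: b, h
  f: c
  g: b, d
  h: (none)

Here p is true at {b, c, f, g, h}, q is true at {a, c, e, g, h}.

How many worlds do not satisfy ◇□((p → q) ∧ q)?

a: successors {f, h}; □((p → q) ∧ q) there: f:T, h:T. ✓
b: no successors, so ◇□((p → q) ∧ q) fails. ✗
c: successors {f}; □((p → q) ∧ q) there: f:T. ✓
d: successors {h}; □((p → q) ∧ q) there: h:T. ✓
e: successors {b, h}; □((p → q) ∧ q) there: b:T, h:T. ✓
f: successors {c}; □((p → q) ∧ q) there: c:F. ✗
g: successors {b, d}; □((p → q) ∧ q) there: b:T, d:T. ✓
h: no successors, so ◇□((p → q) ∧ q) fails. ✗
Satisfying worlds: {a, c, d, e, g}.
So ◇□((p → q) ∧ q) fails at the other 3 worlds.

3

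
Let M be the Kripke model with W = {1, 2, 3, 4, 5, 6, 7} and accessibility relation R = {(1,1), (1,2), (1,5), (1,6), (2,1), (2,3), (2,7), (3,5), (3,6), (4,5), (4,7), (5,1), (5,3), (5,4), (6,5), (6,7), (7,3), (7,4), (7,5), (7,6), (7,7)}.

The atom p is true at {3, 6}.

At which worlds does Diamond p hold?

1: successors {1, 2, 5, 6}; p there: 1:F, 2:F, 5:F, 6:T. ✓
2: successors {1, 3, 7}; p there: 1:F, 3:T, 7:F. ✓
3: successors {5, 6}; p there: 5:F, 6:T. ✓
4: successors {5, 7}; p there: 5:F, 7:F. ✗
5: successors {1, 3, 4}; p there: 1:F, 3:T, 4:F. ✓
6: successors {5, 7}; p there: 5:F, 7:F. ✗
7: successors {3, 4, 5, 6, 7}; p there: 3:T, 4:F, 5:F, 6:T, 7:F. ✓

{1, 2, 3, 5, 7}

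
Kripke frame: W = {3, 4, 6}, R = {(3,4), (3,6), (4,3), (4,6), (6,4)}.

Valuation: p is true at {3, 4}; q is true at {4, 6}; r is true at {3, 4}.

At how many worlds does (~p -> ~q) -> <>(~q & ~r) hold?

3: ~p -> ~q is T, <>(~q & ~r) is F. ✗
4: ~p -> ~q is T, <>(~q & ~r) is F. ✗
6: ~p -> ~q is F, <>(~q & ~r) is F. ✓
Satisfying worlds: {6}.

1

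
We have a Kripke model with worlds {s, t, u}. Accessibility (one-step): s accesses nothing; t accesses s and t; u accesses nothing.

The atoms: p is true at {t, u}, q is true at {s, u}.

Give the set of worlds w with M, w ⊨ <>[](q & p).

s: no successors, so <>[](q & p) fails. ✗
t: successors {s, t}; [](q & p) there: s:T, t:F. ✓
u: no successors, so <>[](q & p) fails. ✗

{t}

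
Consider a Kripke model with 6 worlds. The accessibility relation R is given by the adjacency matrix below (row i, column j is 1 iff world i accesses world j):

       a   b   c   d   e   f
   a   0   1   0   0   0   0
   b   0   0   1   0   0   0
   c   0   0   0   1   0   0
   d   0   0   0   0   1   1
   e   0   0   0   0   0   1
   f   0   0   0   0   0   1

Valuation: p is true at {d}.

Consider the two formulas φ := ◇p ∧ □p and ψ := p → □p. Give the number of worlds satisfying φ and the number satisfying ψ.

For ◇p ∧ □p:
a: ◇p is F, □p is F. ✗
b: ◇p is F, □p is F. ✗
c: ◇p is T, □p is T. ✓
d: ◇p is F, □p is F. ✗
e: ◇p is F, □p is F. ✗
f: ◇p is F, □p is F. ✗
— 1 world.
For p → □p:
a: p is F, □p is F. ✓
b: p is F, □p is F. ✓
c: p is F, □p is T. ✓
d: p is T, □p is F. ✗
e: p is F, □p is F. ✓
f: p is F, □p is F. ✓
— 5 worlds.

1 and 5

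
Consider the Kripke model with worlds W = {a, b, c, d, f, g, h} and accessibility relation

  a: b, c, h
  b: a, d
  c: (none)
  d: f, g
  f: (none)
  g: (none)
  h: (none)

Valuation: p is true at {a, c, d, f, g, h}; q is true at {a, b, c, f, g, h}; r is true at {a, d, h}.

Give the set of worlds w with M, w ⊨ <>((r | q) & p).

a: successors {b, c, h}; (r | q) & p there: b:F, c:T, h:T. ✓
b: successors {a, d}; (r | q) & p there: a:T, d:T. ✓
c: no successors, so <>((r | q) & p) fails. ✗
d: successors {f, g}; (r | q) & p there: f:T, g:T. ✓
f: no successors, so <>((r | q) & p) fails. ✗
g: no successors, so <>((r | q) & p) fails. ✗
h: no successors, so <>((r | q) & p) fails. ✗

{a, b, d}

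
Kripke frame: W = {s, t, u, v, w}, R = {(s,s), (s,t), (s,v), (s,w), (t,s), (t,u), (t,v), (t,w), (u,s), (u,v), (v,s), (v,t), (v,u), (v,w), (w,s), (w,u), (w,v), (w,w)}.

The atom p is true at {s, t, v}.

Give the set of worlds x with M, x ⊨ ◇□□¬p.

∅

s: successors {s, t, v, w}; □□¬p there: s:F, t:F, v:F, w:F. ✗
t: successors {s, u, v, w}; □□¬p there: s:F, u:F, v:F, w:F. ✗
u: successors {s, v}; □□¬p there: s:F, v:F. ✗
v: successors {s, t, u, w}; □□¬p there: s:F, t:F, u:F, w:F. ✗
w: successors {s, u, v, w}; □□¬p there: s:F, u:F, v:F, w:F. ✗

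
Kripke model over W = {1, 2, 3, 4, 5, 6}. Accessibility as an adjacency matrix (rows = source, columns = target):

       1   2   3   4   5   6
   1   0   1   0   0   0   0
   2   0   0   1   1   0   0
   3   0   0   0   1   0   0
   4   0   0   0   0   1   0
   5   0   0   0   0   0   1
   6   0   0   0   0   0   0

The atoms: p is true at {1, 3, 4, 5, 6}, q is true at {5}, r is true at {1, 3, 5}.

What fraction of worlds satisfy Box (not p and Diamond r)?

1/3

1: successors {2}; not p and Diamond r there: 2:T. ✓
2: successors {3, 4}; not p and Diamond r there: 3:F, 4:F. ✗
3: successors {4}; not p and Diamond r there: 4:F. ✗
4: successors {5}; not p and Diamond r there: 5:F. ✗
5: successors {6}; not p and Diamond r there: 6:F. ✗
6: no successors, so Box (not p and Diamond r) holds vacuously. ✓
That's 2 of 6 worlds, so 2/6 = 1/3.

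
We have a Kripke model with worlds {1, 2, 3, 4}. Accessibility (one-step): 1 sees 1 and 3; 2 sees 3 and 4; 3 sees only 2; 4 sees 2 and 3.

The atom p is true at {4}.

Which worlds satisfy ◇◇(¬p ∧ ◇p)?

1: successors {1, 3}; ◇(¬p ∧ ◇p) there: 1:F, 3:T. ✓
2: successors {3, 4}; ◇(¬p ∧ ◇p) there: 3:T, 4:T. ✓
3: successors {2}; ◇(¬p ∧ ◇p) there: 2:F. ✗
4: successors {2, 3}; ◇(¬p ∧ ◇p) there: 2:F, 3:T. ✓

{1, 2, 4}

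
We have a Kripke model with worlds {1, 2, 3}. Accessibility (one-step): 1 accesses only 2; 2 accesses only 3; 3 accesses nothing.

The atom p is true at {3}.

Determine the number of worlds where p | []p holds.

1: p is F, []p is F. ✗
2: p is F, []p is T. ✓
3: p is T, []p is T. ✓
Satisfying worlds: {2, 3}.

2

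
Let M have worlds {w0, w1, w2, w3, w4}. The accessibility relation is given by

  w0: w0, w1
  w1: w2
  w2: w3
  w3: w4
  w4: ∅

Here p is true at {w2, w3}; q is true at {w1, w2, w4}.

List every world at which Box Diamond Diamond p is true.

{w0, w4}

w0: successors {w0, w1}; Diamond Diamond p there: w0:T, w1:T. ✓
w1: successors {w2}; Diamond Diamond p there: w2:F. ✗
w2: successors {w3}; Diamond Diamond p there: w3:F. ✗
w3: successors {w4}; Diamond Diamond p there: w4:F. ✗
w4: no successors, so Box Diamond Diamond p holds vacuously. ✓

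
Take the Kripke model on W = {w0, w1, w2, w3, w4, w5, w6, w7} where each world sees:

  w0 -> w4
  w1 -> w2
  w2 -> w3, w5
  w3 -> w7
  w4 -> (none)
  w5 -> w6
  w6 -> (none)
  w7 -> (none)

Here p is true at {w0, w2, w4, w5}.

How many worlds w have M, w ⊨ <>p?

w0: successors {w4}; p there: w4:T. ✓
w1: successors {w2}; p there: w2:T. ✓
w2: successors {w3, w5}; p there: w3:F, w5:T. ✓
w3: successors {w7}; p there: w7:F. ✗
w4: no successors, so <>p fails. ✗
w5: successors {w6}; p there: w6:F. ✗
w6: no successors, so <>p fails. ✗
w7: no successors, so <>p fails. ✗
Satisfying worlds: {w0, w1, w2}.

3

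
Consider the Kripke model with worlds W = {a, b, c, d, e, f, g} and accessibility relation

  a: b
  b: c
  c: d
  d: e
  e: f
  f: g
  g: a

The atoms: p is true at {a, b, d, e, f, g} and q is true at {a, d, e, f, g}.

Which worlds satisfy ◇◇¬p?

{a}

a: successors {b}; ◇¬p there: b:T. ✓
b: successors {c}; ◇¬p there: c:F. ✗
c: successors {d}; ◇¬p there: d:F. ✗
d: successors {e}; ◇¬p there: e:F. ✗
e: successors {f}; ◇¬p there: f:F. ✗
f: successors {g}; ◇¬p there: g:F. ✗
g: successors {a}; ◇¬p there: a:F. ✗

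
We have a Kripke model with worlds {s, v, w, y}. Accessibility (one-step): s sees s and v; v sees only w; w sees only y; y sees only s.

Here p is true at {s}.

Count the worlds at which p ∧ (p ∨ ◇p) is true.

s: p is T, p ∨ ◇p is T. ✓
v: p is F, p ∨ ◇p is F. ✗
w: p is F, p ∨ ◇p is F. ✗
y: p is F, p ∨ ◇p is T. ✗
Satisfying worlds: {s}.

1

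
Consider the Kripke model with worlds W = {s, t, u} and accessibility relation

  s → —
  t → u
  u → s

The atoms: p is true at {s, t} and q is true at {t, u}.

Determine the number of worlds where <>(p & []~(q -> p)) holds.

1

s: no successors, so <>(p & []~(q -> p)) fails. ✗
t: successors {u}; p & []~(q -> p) there: u:F. ✗
u: successors {s}; p & []~(q -> p) there: s:T. ✓
Satisfying worlds: {u}.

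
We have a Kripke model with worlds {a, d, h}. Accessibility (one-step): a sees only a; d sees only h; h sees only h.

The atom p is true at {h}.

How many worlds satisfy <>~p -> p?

a: <>~p is T, p is F. ✗
d: <>~p is F, p is F. ✓
h: <>~p is F, p is T. ✓
Satisfying worlds: {d, h}.

2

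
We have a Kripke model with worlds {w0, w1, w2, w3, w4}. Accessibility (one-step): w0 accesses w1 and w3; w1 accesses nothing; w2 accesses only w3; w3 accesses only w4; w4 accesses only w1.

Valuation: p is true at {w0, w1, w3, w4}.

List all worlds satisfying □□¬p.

{w1, w4}

w0: successors {w1, w3}; □¬p there: w1:T, w3:F. ✗
w1: no successors, so □□¬p holds vacuously. ✓
w2: successors {w3}; □¬p there: w3:F. ✗
w3: successors {w4}; □¬p there: w4:F. ✗
w4: successors {w1}; □¬p there: w1:T. ✓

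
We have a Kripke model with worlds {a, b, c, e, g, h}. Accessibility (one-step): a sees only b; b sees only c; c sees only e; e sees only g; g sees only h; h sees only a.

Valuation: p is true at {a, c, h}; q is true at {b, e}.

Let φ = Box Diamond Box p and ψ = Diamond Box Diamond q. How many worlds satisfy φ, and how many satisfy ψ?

For Box Diamond Box p:
a: successors {b}; Diamond Box p there: b:F. ✗
b: successors {c}; Diamond Box p there: c:F. ✗
c: successors {e}; Diamond Box p there: e:T. ✓
e: successors {g}; Diamond Box p there: g:T. ✓
g: successors {h}; Diamond Box p there: h:F. ✗
h: successors {a}; Diamond Box p there: a:T. ✓
— 3 worlds.
For Diamond Box Diamond q:
a: successors {b}; Box Diamond q there: b:T. ✓
b: successors {c}; Box Diamond q there: c:F. ✗
c: successors {e}; Box Diamond q there: e:F. ✗
e: successors {g}; Box Diamond q there: g:F. ✗
g: successors {h}; Box Diamond q there: h:T. ✓
h: successors {a}; Box Diamond q there: a:F. ✗
— 2 worlds.

3 and 2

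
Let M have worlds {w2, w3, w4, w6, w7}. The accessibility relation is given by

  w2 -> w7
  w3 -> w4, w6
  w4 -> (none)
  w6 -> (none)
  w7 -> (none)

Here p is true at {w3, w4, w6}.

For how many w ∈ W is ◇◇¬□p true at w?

0

w2: successors {w7}; ◇¬□p there: w7:F. ✗
w3: successors {w4, w6}; ◇¬□p there: w4:F, w6:F. ✗
w4: no successors, so ◇◇¬□p fails. ✗
w6: no successors, so ◇◇¬□p fails. ✗
w7: no successors, so ◇◇¬□p fails. ✗
Satisfying worlds: ∅.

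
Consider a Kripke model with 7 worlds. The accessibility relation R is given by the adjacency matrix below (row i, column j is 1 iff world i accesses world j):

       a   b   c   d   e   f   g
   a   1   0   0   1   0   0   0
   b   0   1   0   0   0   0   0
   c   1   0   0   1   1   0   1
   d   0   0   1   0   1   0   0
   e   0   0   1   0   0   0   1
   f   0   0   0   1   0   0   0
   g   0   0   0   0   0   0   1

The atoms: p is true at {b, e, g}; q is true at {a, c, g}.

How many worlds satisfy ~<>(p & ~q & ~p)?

a: <>(p & ~q & ~p) is F. ✓
b: <>(p & ~q & ~p) is F. ✓
c: <>(p & ~q & ~p) is F. ✓
d: <>(p & ~q & ~p) is F. ✓
e: <>(p & ~q & ~p) is F. ✓
f: <>(p & ~q & ~p) is F. ✓
g: <>(p & ~q & ~p) is F. ✓
Satisfying worlds: {a, b, c, d, e, f, g}.

7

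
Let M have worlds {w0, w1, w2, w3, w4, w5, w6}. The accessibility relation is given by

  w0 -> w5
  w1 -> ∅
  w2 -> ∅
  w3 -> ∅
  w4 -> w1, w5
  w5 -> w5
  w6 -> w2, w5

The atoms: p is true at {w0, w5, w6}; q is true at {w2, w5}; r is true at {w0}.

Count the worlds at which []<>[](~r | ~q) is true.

5

w0: successors {w5}; <>[](~r | ~q) there: w5:T. ✓
w1: no successors, so []<>[](~r | ~q) holds vacuously. ✓
w2: no successors, so []<>[](~r | ~q) holds vacuously. ✓
w3: no successors, so []<>[](~r | ~q) holds vacuously. ✓
w4: successors {w1, w5}; <>[](~r | ~q) there: w1:F, w5:T. ✗
w5: successors {w5}; <>[](~r | ~q) there: w5:T. ✓
w6: successors {w2, w5}; <>[](~r | ~q) there: w2:F, w5:T. ✗
Satisfying worlds: {w0, w1, w2, w3, w5}.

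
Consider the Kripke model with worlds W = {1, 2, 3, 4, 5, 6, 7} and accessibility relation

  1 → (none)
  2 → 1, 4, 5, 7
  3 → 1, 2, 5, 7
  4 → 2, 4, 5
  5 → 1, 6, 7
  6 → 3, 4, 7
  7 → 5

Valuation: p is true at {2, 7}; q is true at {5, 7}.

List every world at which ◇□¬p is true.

1: no successors, so ◇□¬p fails. ✗
2: successors {1, 4, 5, 7}; □¬p there: 1:T, 4:F, 5:F, 7:T. ✓
3: successors {1, 2, 5, 7}; □¬p there: 1:T, 2:F, 5:F, 7:T. ✓
4: successors {2, 4, 5}; □¬p there: 2:F, 4:F, 5:F. ✗
5: successors {1, 6, 7}; □¬p there: 1:T, 6:F, 7:T. ✓
6: successors {3, 4, 7}; □¬p there: 3:F, 4:F, 7:T. ✓
7: successors {5}; □¬p there: 5:F. ✗

{2, 3, 5, 6}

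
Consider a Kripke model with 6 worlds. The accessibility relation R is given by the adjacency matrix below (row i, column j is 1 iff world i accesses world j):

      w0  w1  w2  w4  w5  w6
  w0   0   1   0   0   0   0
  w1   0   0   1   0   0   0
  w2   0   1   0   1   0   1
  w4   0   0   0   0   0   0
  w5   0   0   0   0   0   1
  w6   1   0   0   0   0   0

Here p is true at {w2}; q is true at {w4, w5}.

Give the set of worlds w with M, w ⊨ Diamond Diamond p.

w0: successors {w1}; Diamond p there: w1:T. ✓
w1: successors {w2}; Diamond p there: w2:F. ✗
w2: successors {w1, w4, w6}; Diamond p there: w1:T, w4:F, w6:F. ✓
w4: no successors, so Diamond Diamond p fails. ✗
w5: successors {w6}; Diamond p there: w6:F. ✗
w6: successors {w0}; Diamond p there: w0:F. ✗

{w0, w2}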